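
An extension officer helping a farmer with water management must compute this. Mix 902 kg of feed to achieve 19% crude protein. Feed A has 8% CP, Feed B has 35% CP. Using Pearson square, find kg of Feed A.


parts_A = CP_b - target = 35 - 19 = 16
parts_B = target - CP_a = 19 - 8 = 11
total_parts = 16 + 11 = 27
Feed A = 902 * 16 / 27 = 534.52 kg
Feed B = 902 * 11 / 27 = 367.48 kg

534.52 kg


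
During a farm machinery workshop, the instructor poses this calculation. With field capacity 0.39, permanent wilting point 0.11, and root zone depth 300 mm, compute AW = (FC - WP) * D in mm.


AW = (FC - WP) * D
   = (0.39 - 0.11) * 300
   = 0.28 * 300
   = 84 mm


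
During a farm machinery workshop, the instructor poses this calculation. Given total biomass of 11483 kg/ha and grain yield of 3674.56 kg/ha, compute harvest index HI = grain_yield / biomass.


HI = grain_yield / biomass
   = 3674.56 / 11483
   = 0.32


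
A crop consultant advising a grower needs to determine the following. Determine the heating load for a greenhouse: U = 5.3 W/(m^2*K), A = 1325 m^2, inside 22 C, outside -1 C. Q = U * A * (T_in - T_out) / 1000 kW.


dT = 22 - (-1) = 23 K
Q = U * A * dT
  = 5.3 * 1325 * 23
  = 161517.50 W = 161.52 kW


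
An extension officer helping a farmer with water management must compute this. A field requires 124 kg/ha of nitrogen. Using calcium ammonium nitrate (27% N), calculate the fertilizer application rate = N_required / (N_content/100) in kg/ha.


Rate = N_required / (N_content / 100)
     = 124 / (27 / 100)
     = 124 / 0.27
     = 459.26 kg/ha


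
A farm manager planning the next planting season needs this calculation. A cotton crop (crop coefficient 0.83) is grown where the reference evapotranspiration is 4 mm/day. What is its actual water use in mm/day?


ETc = Kc * ET0
    = 0.83 * 4
    = 3.32 mm/day


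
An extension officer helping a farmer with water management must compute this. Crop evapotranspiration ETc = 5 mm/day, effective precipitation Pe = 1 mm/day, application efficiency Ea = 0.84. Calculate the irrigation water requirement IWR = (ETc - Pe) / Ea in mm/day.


IWR = (ETc - Pe) / Ea
    = (5 - 1) / 0.84
    = 4 / 0.84
    = 4.76 mm/day


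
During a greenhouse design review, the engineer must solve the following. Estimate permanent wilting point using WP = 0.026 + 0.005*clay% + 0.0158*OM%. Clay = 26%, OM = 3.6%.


WP = 0.026 + 0.005*26 + 0.0158*3.6
   = 0.026 + 0.1300 + 0.0569
   = 0.2129


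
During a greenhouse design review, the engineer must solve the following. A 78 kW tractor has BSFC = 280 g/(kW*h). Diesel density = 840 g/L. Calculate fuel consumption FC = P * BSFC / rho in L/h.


FC = P * BSFC / rho_fuel
   = 78 * 280 / 840
   = 21840 / 840
   = 26 L/h


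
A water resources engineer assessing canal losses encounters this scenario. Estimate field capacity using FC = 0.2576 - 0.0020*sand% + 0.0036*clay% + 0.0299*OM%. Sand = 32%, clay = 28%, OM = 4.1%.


FC = 0.2576 - 0.0020*32 + 0.0036*28 + 0.0299*4.1
   = 0.2576 - 0.0640 + 0.1008 + 0.1226
   = 0.4170


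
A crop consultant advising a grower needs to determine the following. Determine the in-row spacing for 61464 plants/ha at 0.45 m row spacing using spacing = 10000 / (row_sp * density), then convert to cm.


spacing = 10000 / (row_sp * density)
        = 10000 / (0.45 * 61464)
        = 10000 / 27658.80
        = 0.36155 m = 36.15 cm


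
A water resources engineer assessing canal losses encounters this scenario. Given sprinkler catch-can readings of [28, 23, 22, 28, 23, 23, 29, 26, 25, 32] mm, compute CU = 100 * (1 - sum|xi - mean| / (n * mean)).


xbar = 259 / 10 = 25.900
sum|xi - xbar| = 27
CU = 100 * (1 - 27 / (10 * 25.900))
   = 100 * (1 - 0.1042)
   = 89.58%


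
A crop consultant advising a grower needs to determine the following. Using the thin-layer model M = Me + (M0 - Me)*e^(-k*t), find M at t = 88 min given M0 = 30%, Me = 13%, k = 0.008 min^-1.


M = Me + (M0 - Me) * e^(-k*t)
  = 13 + (30 - 13) * e^(-0.008*88)
  = 13 + 17 * e^(-0.704)
  = 13 + 17 * 0.49460
  = 13 + 8.4082
  = 21.41%


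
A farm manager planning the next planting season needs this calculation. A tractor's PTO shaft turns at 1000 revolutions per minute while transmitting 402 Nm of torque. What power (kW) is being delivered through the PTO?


P = 2*pi*n*T / 60000
  = 2*pi * 1000 * 402 / 60000
  = 2525840.49 / 60000
  = 42.10 kW


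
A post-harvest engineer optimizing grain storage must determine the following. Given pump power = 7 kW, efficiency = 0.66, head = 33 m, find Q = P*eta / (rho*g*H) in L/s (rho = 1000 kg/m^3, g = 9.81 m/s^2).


Q = (P * 1000 * eta) / (rho * g * H)
  = (7 * 1000 * 0.66) / (1000 * 9.81 * 33)
  = 4620 / 323730
  = 0.01427 m^3/s = 14.27 L/s


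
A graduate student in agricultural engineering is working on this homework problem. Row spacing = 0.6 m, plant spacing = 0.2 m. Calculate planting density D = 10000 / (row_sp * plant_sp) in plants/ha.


D = 10000 / (row_sp * plant_sp)
  = 10000 / (0.6 * 0.2)
  = 10000 / 0.1200
  = 83333.33 plants/ha


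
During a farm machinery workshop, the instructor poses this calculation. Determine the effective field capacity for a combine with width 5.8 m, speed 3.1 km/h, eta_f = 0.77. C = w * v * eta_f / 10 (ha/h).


C = w * v * eta_f / 10
  = 5.8 * 3.1 * 0.77 / 10
  = 13.84 / 10
  = 1.38 ha/h


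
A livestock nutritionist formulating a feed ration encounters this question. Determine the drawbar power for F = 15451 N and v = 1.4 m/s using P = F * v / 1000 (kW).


P = F * v / 1000
  = 15451 * 1.4 / 1000
  = 21631.40 / 1000
  = 21.63 kW


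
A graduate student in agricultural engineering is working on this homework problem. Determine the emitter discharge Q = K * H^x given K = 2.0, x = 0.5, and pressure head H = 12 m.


Q = K * H^x
  = 2.0 * 12^0.5
  = 2.0 * 3.4641
  = 6.93 L/h


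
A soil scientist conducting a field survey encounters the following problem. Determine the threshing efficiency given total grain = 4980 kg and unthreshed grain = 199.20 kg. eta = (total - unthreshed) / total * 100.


eta = (total - unthreshed) / total * 100
    = (4980 - 199.20) / 4980 * 100
    = 4780.80 / 4980 * 100
    = 96%


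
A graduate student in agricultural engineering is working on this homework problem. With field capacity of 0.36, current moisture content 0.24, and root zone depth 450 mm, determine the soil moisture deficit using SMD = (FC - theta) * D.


SMD = (FC - theta) * D
    = (0.36 - 0.24) * 450
    = 0.120 * 450
    = 54 mm


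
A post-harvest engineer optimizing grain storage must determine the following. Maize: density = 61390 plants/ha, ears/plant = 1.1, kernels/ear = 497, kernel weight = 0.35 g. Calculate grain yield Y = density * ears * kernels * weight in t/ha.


Y = density * ears * kernels * kw
  = 61390 * 1.1 * 497 * 0.35 g/ha
  = 11746669.55 g/ha
  = 11746.67 kg/ha = 11.75 t/ha


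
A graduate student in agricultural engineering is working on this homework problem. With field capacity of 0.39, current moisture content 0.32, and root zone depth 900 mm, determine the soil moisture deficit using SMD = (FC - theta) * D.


SMD = (FC - theta) * D
    = (0.39 - 0.32) * 900
    = 0.070 * 900
    = 63 mm


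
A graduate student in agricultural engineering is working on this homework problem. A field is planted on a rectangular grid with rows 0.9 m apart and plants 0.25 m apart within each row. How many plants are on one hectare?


D = 10000 / (row_sp * plant_sp)
  = 10000 / (0.9 * 0.25)
  = 10000 / 0.2250
  = 44444.44 plants/ha


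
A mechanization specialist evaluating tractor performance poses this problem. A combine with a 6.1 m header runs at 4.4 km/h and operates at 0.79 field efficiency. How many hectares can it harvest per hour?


C = w * v * eta_f / 10
  = 6.1 * 4.4 * 0.79 / 10
  = 21.20 / 10
  = 2.12 ha/h


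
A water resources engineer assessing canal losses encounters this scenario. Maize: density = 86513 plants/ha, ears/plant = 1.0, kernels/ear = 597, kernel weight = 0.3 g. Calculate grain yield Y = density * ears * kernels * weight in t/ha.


Y = density * ears * kernels * kw
  = 86513 * 1.0 * 597 * 0.3 g/ha
  = 15494478.30 g/ha
  = 15494.48 kg/ha = 15.49 t/ha


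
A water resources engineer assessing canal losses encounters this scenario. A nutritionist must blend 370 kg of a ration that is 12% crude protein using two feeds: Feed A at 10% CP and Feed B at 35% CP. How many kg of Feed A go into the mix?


parts_A = CP_b - target = 35 - 12 = 23
parts_B = target - CP_a = 12 - 10 = 2
total_parts = 23 + 2 = 25
Feed A = 370 * 23 / 25 = 340.40 kg
Feed B = 370 * 2 / 25 = 29.60 kg

340.40 kg


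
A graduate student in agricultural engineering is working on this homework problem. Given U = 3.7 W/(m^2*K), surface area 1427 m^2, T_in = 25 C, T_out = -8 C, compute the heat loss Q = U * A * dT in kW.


dT = 25 - (-8) = 33 K
Q = U * A * dT
  = 3.7 * 1427 * 33
  = 174236.70 W = 174.24 kW


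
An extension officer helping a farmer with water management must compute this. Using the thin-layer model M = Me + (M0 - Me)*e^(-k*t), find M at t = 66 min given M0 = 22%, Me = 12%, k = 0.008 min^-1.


M = Me + (M0 - Me) * e^(-k*t)
  = 12 + (22 - 12) * e^(-0.008*66)
  = 12 + 10 * e^(-0.528)
  = 12 + 10 * 0.58978
  = 12 + 5.8978
  = 17.90%


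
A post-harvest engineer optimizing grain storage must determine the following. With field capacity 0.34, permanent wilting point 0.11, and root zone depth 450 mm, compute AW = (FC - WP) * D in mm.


AW = (FC - WP) * D
   = (0.34 - 0.11) * 450
   = 0.23 * 450
   = 103.50 mm


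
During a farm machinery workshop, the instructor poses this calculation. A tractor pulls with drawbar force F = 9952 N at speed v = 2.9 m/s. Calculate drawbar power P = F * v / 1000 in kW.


P = F * v / 1000
  = 9952 * 2.9 / 1000
  = 28860.80 / 1000
  = 28.86 kW


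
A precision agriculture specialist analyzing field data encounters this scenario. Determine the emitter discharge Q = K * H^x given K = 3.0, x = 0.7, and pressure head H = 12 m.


Q = K * H^x
  = 3.0 * 12^0.7
  = 3.0 * 5.6941
  = 17.08 L/h


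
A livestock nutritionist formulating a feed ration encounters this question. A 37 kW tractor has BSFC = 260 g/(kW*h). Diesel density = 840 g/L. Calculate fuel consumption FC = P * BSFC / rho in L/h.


FC = P * BSFC / rho_fuel
   = 37 * 260 / 840
   = 9620 / 840
   = 11.45 L/h


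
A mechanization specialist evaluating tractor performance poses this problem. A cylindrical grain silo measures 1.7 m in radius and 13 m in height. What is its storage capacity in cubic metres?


V = pi * r^2 * h
  = pi * 1.7^2 * 13
  = pi * 2.89 * 13
  = 118.03 m^3


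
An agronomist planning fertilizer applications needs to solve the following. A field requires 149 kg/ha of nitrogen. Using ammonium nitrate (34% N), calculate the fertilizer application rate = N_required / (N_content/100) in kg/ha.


Rate = N_required / (N_content / 100)
     = 149 / (34 / 100)
     = 149 / 0.34
     = 438.24 kg/ha


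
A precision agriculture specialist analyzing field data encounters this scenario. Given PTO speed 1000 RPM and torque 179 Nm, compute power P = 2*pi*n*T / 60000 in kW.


P = 2*pi*n*T / 60000
  = 2*pi * 1000 * 179 / 60000
  = 1124690.17 / 60000
  = 18.74 kW


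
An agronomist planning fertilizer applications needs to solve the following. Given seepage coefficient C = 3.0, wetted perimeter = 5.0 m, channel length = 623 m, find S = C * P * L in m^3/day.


S = C * P * L
  = 3.0 * 5.0 * 623
  = 9345 m^3/day


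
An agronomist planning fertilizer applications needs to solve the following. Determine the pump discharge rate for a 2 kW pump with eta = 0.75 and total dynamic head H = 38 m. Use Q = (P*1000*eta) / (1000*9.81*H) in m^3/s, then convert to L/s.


Q = (P * 1000 * eta) / (rho * g * H)
  = (2 * 1000 * 0.75) / (1000 * 9.81 * 38)
  = 1500 / 372780
  = 0.00402 m^3/s = 4.02 L/s


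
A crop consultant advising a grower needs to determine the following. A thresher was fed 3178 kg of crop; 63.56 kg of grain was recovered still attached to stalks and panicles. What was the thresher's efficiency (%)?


eta = (total - unthreshed) / total * 100
    = (3178 - 63.56) / 3178 * 100
    = 3114.44 / 3178 * 100
    = 98%


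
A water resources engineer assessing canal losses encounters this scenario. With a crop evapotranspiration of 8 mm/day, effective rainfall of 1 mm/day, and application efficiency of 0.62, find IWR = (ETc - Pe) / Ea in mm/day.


IWR = (ETc - Pe) / Ea
    = (8 - 1) / 0.62
    = 7 / 0.62
    = 11.29 mm/day


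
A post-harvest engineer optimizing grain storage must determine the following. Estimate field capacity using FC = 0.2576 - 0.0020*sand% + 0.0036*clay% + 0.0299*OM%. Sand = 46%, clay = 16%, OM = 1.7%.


FC = 0.2576 - 0.0020*46 + 0.0036*16 + 0.0299*1.7
   = 0.2576 - 0.0920 + 0.0576 + 0.0508
   = 0.2740


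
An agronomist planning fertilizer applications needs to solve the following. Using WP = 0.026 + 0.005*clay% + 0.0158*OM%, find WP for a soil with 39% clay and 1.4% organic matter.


WP = 0.026 + 0.005*39 + 0.0158*1.4
   = 0.026 + 0.1950 + 0.0221
   = 0.2431


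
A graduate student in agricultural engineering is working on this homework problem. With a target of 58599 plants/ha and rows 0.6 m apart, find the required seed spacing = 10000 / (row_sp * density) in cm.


spacing = 10000 / (row_sp * density)
        = 10000 / (0.6 * 58599)
        = 10000 / 35159.40
        = 0.28442 m = 28.44 cm


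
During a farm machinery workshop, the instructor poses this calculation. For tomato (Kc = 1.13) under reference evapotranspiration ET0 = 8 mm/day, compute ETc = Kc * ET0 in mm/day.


ETc = Kc * ET0
    = 1.13 * 8
    = 9.04 mm/day


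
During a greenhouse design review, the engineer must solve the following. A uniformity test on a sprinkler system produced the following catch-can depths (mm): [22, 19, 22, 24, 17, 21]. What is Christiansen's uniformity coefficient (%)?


xbar = 125 / 6 = 20.833
sum|xi - xbar| = 11.333
CU = 100 * (1 - 11.333 / (6 * 20.833))
   = 100 * (1 - 0.0907)
   = 90.93%


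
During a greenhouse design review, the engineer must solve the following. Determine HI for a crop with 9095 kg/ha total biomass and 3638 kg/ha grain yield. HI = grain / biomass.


HI = grain_yield / biomass
   = 3638 / 9095
   = 0.40


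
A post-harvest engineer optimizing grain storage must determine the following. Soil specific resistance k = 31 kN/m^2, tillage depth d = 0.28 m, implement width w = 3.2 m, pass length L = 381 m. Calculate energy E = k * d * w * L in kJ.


E = k * d * w * L
  = 31 * 0.28 * 3.2 * 381
  = 10582.66 kJ


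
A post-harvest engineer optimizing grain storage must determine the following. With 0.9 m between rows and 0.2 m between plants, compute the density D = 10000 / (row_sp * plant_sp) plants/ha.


D = 10000 / (row_sp * plant_sp)
  = 10000 / (0.9 * 0.2)
  = 10000 / 0.1800
  = 55555.56 plants/ha


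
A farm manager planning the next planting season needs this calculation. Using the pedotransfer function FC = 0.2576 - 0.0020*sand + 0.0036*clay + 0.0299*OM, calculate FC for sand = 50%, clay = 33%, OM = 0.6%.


FC = 0.2576 - 0.0020*50 + 0.0036*33 + 0.0299*0.6
   = 0.2576 - 0.1000 + 0.1188 + 0.0179
   = 0.2943


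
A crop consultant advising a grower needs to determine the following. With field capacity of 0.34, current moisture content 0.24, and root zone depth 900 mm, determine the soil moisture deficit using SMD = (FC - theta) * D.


SMD = (FC - theta) * D
    = (0.34 - 0.24) * 900
    = 0.100 * 900
    = 90 mm


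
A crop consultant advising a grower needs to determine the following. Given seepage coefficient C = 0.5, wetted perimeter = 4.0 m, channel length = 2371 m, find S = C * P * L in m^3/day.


S = C * P * L
  = 0.5 * 4.0 * 2371
  = 4742 m^3/day


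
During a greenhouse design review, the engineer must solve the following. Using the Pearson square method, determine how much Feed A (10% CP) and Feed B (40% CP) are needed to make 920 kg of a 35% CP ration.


parts_A = CP_b - target = 40 - 35 = 5
parts_B = target - CP_a = 35 - 10 = 25
total_parts = 5 + 25 = 30
Feed A = 920 * 5 / 30 = 153.33 kg
Feed B = 920 * 25 / 30 = 766.67 kg

153.33 kg


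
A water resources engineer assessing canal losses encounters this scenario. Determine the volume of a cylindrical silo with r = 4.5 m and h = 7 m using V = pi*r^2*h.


V = pi * r^2 * h
  = pi * 4.5^2 * 7
  = pi * 20.25 * 7
  = 445.32 m^3


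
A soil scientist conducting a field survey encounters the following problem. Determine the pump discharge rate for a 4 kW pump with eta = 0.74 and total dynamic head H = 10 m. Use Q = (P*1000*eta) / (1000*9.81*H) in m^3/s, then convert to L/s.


Q = (P * 1000 * eta) / (rho * g * H)
  = (4 * 1000 * 0.74) / (1000 * 9.81 * 10)
  = 2960 / 98100
  = 0.03017 m^3/s = 30.17 L/s


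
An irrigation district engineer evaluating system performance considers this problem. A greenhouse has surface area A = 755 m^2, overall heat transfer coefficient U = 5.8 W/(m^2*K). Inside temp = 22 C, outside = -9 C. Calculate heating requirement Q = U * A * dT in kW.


dT = 22 - (-9) = 31 K
Q = U * A * dT
  = 5.8 * 755 * 31
  = 135749 W = 135.75 kW


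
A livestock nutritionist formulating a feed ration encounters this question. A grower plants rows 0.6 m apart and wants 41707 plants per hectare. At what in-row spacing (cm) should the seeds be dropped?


spacing = 10000 / (row_sp * density)
        = 10000 / (0.6 * 41707)
        = 10000 / 25024.20
        = 0.39961 m = 39.96 cm


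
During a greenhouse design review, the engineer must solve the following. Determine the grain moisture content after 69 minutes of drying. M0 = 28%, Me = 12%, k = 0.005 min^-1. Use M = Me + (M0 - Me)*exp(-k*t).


M = Me + (M0 - Me) * e^(-k*t)
  = 12 + (28 - 12) * e^(-0.005*69)
  = 12 + 16 * e^(-0.345)
  = 12 + 16 * 0.70822
  = 12 + 11.3315
  = 23.33%


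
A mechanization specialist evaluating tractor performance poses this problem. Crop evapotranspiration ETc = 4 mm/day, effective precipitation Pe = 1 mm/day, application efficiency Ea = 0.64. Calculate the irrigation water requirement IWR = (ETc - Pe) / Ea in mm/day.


IWR = (ETc - Pe) / Ea
    = (4 - 1) / 0.64
    = 3 / 0.64
    = 4.69 mm/day


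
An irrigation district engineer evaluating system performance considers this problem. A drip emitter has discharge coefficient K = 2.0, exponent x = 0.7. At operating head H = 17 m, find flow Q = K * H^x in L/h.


Q = K * H^x
  = 2.0 * 17^0.7
  = 2.0 * 7.2663
  = 14.53 L/h


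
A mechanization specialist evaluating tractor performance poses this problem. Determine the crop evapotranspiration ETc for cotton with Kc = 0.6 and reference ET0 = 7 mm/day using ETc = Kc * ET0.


ETc = Kc * ET0
    = 0.6 * 7
    = 4.20 mm/day


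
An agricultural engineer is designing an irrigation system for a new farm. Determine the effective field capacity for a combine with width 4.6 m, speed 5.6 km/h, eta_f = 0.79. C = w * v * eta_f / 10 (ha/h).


C = w * v * eta_f / 10
  = 4.6 * 5.6 * 0.79 / 10
  = 20.35 / 10
  = 2.04 ha/h


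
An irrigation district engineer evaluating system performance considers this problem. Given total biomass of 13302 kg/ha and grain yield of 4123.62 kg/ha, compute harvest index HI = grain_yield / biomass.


HI = grain_yield / biomass
   = 4123.62 / 13302
   = 0.31


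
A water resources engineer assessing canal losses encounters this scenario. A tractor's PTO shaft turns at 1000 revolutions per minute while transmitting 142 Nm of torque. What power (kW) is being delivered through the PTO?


P = 2*pi*n*T / 60000
  = 2*pi * 1000 * 142 / 60000
  = 892212.31 / 60000
  = 14.87 kW


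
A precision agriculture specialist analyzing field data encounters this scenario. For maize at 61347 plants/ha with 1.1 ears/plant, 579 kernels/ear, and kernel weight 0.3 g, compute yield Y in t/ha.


Y = density * ears * kernels * kw
  = 61347 * 1.1 * 579 * 0.3 g/ha
  = 11721571.29 g/ha
  = 11721.57 kg/ha = 11.72 t/ha


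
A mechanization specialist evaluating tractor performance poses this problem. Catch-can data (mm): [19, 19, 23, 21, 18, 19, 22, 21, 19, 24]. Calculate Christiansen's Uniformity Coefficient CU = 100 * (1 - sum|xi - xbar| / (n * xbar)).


xbar = 205 / 10 = 20.500
sum|xi - xbar| = 17
CU = 100 * (1 - 17 / (10 * 20.500))
   = 100 * (1 - 0.0829)
   = 91.71%


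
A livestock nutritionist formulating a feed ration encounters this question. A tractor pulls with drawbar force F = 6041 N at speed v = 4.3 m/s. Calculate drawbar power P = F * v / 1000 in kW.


P = F * v / 1000
  = 6041 * 4.3 / 1000
  = 25976.30 / 1000
  = 25.98 kW


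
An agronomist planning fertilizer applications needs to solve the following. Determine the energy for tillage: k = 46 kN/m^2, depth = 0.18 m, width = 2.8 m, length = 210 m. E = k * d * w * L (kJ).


E = k * d * w * L
  = 46 * 0.18 * 2.8 * 210
  = 4868.64 kJ


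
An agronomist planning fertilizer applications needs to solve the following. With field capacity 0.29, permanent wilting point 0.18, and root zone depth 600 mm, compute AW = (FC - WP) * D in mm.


AW = (FC - WP) * D
   = (0.29 - 0.18) * 600
   = 0.11 * 600
   = 66 mm


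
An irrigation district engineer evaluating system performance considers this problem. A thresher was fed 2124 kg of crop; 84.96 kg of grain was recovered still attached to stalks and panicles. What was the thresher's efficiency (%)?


eta = (total - unthreshed) / total * 100
    = (2124 - 84.96) / 2124 * 100
    = 2039.04 / 2124 * 100
    = 96%


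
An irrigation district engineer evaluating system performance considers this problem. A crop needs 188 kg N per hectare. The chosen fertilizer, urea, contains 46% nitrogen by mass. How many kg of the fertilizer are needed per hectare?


Rate = N_required / (N_content / 100)
     = 188 / (46 / 100)
     = 188 / 0.46
     = 408.70 kg/ha


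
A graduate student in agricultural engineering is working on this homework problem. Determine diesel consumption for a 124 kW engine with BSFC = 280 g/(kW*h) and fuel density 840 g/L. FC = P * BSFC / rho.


FC = P * BSFC / rho_fuel
   = 124 * 280 / 840
   = 34720 / 840
   = 41.33 L/h


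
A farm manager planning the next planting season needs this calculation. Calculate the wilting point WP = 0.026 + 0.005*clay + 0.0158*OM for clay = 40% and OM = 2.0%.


WP = 0.026 + 0.005*40 + 0.0158*2.0
   = 0.026 + 0.2000 + 0.0316
   = 0.2576


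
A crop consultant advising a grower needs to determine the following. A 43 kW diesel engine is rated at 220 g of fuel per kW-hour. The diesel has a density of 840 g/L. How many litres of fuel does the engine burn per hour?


FC = P * BSFC / rho_fuel
   = 43 * 220 / 840
   = 9460 / 840
   = 11.26 L/h


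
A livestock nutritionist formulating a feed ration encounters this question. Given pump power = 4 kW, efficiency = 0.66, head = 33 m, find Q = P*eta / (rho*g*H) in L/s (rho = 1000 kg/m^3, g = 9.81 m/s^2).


Q = (P * 1000 * eta) / (rho * g * H)
  = (4 * 1000 * 0.66) / (1000 * 9.81 * 33)
  = 2640 / 323730
  = 0.00815 m^3/s = 8.15 L/s


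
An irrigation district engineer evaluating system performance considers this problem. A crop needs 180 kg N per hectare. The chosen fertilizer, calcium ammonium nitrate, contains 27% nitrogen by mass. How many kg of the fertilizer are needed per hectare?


Rate = N_required / (N_content / 100)
     = 180 / (27 / 100)
     = 180 / 0.27
     = 666.67 kg/ha


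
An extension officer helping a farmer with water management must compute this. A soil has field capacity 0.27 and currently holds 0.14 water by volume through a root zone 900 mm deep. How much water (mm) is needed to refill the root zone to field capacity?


SMD = (FC - theta) * D
    = (0.27 - 0.14) * 900
    = 0.130 * 900
    = 117 mm


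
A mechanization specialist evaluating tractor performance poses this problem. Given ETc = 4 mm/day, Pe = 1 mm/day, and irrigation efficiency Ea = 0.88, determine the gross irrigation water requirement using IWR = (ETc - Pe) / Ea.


IWR = (ETc - Pe) / Ea
    = (4 - 1) / 0.88
    = 3 / 0.88
    = 3.41 mm/day


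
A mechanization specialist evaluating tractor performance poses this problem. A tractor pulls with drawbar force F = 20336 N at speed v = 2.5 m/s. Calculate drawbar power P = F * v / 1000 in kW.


P = F * v / 1000
  = 20336 * 2.5 / 1000
  = 50840 / 1000
  = 50.84 kW


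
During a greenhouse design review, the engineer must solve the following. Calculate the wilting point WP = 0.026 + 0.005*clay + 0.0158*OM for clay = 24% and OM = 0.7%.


WP = 0.026 + 0.005*24 + 0.0158*0.7
   = 0.026 + 0.1200 + 0.0111
   = 0.1571


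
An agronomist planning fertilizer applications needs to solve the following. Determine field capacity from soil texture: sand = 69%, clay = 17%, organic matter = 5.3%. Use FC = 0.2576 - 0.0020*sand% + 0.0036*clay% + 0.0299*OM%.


FC = 0.2576 - 0.0020*69 + 0.0036*17 + 0.0299*5.3
   = 0.2576 - 0.1380 + 0.0612 + 0.1585
   = 0.3393


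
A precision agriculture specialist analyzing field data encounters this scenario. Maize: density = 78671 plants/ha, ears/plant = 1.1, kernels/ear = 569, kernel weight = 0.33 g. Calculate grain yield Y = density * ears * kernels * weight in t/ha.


Y = density * ears * kernels * kw
  = 78671 * 1.1 * 569 * 0.33 g/ha
  = 16249259.04 g/ha
  = 16249.26 kg/ha = 16.25 t/ha


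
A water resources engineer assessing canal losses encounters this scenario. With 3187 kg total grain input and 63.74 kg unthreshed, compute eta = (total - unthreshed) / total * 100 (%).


eta = (total - unthreshed) / total * 100
    = (3187 - 63.74) / 3187 * 100
    = 3123.26 / 3187 * 100
    = 98%


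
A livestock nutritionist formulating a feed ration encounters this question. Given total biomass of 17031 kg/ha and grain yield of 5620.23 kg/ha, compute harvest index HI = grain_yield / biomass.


HI = grain_yield / biomass
   = 5620.23 / 17031
   = 0.33


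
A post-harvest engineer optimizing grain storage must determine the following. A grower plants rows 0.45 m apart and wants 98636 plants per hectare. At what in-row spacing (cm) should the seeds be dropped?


spacing = 10000 / (row_sp * density)
        = 10000 / (0.45 * 98636)
        = 10000 / 44386.20
        = 0.22530 m = 22.53 cm


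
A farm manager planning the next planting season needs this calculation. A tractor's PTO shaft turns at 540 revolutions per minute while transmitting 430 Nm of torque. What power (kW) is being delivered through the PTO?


P = 2*pi*n*T / 60000
  = 2*pi * 540 * 430 / 60000
  = 1458955.63 / 60000
  = 24.32 kW


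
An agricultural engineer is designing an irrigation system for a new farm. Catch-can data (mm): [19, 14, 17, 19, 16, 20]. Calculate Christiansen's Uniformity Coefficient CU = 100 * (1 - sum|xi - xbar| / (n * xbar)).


xbar = 105 / 6 = 17.500
sum|xi - xbar| = 11
CU = 100 * (1 - 11 / (6 * 17.500))
   = 100 * (1 - 0.1048)
   = 89.52%


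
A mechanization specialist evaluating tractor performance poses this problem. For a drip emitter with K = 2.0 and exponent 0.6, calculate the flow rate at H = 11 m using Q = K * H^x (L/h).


Q = K * H^x
  = 2.0 * 11^0.6
  = 2.0 * 4.2154
  = 8.43 L/h


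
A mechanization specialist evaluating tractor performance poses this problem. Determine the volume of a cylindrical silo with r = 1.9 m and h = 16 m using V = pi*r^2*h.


V = pi * r^2 * h
  = pi * 1.9^2 * 16
  = pi * 3.61 * 16
  = 181.46 m^3


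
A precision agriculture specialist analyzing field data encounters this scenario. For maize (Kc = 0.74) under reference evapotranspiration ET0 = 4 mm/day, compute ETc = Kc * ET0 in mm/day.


ETc = Kc * ET0
    = 0.74 * 4
    = 2.96 mm/day


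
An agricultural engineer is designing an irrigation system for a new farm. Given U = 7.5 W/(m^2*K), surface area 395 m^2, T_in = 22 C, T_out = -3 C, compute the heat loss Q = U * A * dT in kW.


dT = 22 - (-3) = 25 K
Q = U * A * dT
  = 7.5 * 395 * 25
  = 74062.50 W = 74.06 kW


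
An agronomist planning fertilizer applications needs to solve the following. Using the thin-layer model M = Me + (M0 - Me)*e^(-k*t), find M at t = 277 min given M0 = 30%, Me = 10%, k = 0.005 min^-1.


M = Me + (M0 - Me) * e^(-k*t)
  = 10 + (30 - 10) * e^(-0.005*277)
  = 10 + 20 * e^(-1.385)
  = 10 + 20 * 0.25032
  = 10 + 5.0065
  = 15.01%


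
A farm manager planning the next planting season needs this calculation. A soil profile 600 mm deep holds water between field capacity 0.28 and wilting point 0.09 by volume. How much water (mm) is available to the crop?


AW = (FC - WP) * D
   = (0.28 - 0.09) * 600
   = 0.19 * 600
   = 114 mm


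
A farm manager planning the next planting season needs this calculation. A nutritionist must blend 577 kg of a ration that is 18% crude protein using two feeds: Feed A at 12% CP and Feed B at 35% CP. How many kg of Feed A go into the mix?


parts_A = CP_b - target = 35 - 18 = 17
parts_B = target - CP_a = 18 - 12 = 6
total_parts = 17 + 6 = 23
Feed A = 577 * 17 / 23 = 426.48 kg
Feed B = 577 * 6 / 23 = 150.52 kg

426.48 kg


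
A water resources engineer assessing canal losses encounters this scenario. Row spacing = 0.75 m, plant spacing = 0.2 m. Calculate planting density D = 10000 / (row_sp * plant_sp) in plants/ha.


D = 10000 / (row_sp * plant_sp)
  = 10000 / (0.75 * 0.2)
  = 10000 / 0.1500
  = 66666.67 plants/ha


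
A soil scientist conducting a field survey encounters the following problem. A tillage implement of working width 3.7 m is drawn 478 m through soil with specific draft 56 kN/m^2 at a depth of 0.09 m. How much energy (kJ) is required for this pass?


E = k * d * w * L
  = 56 * 0.09 * 3.7 * 478
  = 8913.74 kJ


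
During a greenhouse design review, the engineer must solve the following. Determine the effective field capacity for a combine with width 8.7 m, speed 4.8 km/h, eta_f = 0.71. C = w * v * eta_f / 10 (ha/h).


C = w * v * eta_f / 10
  = 8.7 * 4.8 * 0.71 / 10
  = 29.65 / 10
  = 2.96 ha/h


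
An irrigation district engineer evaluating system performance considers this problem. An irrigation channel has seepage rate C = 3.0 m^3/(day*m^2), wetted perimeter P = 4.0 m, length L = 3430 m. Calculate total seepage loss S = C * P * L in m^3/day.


S = C * P * L
  = 3.0 * 4.0 * 3430
  = 41160 m^3/day


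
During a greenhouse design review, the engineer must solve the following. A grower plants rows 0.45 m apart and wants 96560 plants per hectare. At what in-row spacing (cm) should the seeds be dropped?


spacing = 10000 / (row_sp * density)
        = 10000 / (0.45 * 96560)
        = 10000 / 43452
        = 0.23014 m = 23.01 cm


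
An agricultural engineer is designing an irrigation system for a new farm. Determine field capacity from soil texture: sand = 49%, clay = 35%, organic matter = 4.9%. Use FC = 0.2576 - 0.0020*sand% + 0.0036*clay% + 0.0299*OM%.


FC = 0.2576 - 0.0020*49 + 0.0036*35 + 0.0299*4.9
   = 0.2576 - 0.0980 + 0.1260 + 0.1465
   = 0.4321


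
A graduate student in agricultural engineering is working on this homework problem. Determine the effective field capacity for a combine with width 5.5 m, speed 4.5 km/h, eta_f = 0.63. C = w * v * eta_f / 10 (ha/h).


C = w * v * eta_f / 10
  = 5.5 * 4.5 * 0.63 / 10
  = 15.59 / 10
  = 1.56 ha/h


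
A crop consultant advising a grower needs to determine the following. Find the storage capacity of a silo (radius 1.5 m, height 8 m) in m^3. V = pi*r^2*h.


V = pi * r^2 * h
  = pi * 1.5^2 * 8
  = pi * 2.25 * 8
  = 56.55 m^3


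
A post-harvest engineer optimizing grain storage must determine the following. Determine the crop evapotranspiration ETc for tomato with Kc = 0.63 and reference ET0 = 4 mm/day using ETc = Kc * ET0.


ETc = Kc * ET0
    = 0.63 * 4
    = 2.52 mm/day


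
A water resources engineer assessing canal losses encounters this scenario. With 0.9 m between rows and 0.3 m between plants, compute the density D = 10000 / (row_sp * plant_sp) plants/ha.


D = 10000 / (row_sp * plant_sp)
  = 10000 / (0.9 * 0.3)
  = 10000 / 0.2700
  = 37037.04 plants/ha


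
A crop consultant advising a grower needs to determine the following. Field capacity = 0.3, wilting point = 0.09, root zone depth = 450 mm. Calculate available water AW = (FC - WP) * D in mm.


AW = (FC - WP) * D
   = (0.3 - 0.09) * 450
   = 0.21 * 450
   = 94.50 mm


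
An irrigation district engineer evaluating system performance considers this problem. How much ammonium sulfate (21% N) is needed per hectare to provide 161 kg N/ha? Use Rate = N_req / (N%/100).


Rate = N_required / (N_content / 100)
     = 161 / (21 / 100)
     = 161 / 0.21
     = 766.67 kg/ha


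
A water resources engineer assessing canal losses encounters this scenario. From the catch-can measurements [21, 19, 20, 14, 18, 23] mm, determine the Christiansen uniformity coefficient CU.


xbar = 115 / 6 = 19.167
sum|xi - xbar| = 13
CU = 100 * (1 - 13 / (6 * 19.167))
   = 100 * (1 - 0.1130)
   = 88.70%


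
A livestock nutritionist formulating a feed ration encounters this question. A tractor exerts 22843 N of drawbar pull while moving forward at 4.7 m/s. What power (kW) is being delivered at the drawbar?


P = F * v / 1000
  = 22843 * 4.7 / 1000
  = 107362.10 / 1000
  = 107.36 kW


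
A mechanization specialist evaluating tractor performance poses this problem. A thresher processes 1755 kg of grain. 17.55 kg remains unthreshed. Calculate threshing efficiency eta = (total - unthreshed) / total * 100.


eta = (total - unthreshed) / total * 100
    = (1755 - 17.55) / 1755 * 100
    = 1737.45 / 1755 * 100
    = 99%


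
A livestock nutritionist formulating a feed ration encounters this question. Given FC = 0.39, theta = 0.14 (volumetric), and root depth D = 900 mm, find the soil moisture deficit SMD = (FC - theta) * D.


SMD = (FC - theta) * D
    = (0.39 - 0.14) * 900
    = 0.250 * 900
    = 225 mm


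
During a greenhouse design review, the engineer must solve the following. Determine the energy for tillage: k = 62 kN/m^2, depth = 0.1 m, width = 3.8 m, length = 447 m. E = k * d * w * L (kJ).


E = k * d * w * L
  = 62 * 0.1 * 3.8 * 447
  = 10531.32 kJ


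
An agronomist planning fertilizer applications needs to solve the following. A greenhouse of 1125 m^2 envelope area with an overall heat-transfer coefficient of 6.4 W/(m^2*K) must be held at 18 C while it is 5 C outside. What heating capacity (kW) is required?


dT = 18 - (5) = 13 K
Q = U * A * dT
  = 6.4 * 1125 * 13
  = 93600 W = 93.60 kW


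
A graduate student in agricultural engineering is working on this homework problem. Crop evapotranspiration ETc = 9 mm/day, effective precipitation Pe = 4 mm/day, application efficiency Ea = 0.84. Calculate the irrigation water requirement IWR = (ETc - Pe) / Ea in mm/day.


IWR = (ETc - Pe) / Ea
    = (9 - 4) / 0.84
    = 5 / 0.84
    = 5.95 mm/day


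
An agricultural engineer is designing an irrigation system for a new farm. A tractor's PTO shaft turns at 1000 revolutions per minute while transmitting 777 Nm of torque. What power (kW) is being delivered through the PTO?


P = 2*pi*n*T / 60000
  = 2*pi * 1000 * 777 / 60000
  = 4882034.98 / 60000
  = 81.37 kW


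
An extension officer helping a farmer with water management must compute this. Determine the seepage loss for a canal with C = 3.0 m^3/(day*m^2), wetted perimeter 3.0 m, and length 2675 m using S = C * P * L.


S = C * P * L
  = 3.0 * 3.0 * 2675
  = 24075 m^3/day


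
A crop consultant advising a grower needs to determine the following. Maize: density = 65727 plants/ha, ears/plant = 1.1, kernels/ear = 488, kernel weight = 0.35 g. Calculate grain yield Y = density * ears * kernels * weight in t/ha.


Y = density * ears * kernels * kw
  = 65727 * 1.1 * 488 * 0.35 g/ha
  = 12348788.76 g/ha
  = 12348.79 kg/ha = 12.35 t/ha


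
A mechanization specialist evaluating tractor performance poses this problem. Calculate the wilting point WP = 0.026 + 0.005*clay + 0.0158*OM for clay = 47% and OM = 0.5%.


WP = 0.026 + 0.005*47 + 0.0158*0.5
   = 0.026 + 0.2350 + 0.0079
   = 0.2689


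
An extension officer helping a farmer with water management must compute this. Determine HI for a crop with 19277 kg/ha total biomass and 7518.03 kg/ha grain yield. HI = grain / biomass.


HI = grain_yield / biomass
   = 7518.03 / 19277
   = 0.39


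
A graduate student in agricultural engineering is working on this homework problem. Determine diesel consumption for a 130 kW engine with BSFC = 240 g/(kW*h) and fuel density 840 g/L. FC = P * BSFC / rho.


FC = P * BSFC / rho_fuel
   = 130 * 240 / 840
   = 31200 / 840
   = 37.14 L/h


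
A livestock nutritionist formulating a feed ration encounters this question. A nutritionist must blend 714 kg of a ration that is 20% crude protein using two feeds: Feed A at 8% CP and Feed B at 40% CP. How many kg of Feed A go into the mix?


parts_A = CP_b - target = 40 - 20 = 20
parts_B = target - CP_a = 20 - 8 = 12
total_parts = 20 + 12 = 32
Feed A = 714 * 20 / 32 = 446.25 kg
Feed B = 714 * 12 / 32 = 267.75 kg

446.25 kg


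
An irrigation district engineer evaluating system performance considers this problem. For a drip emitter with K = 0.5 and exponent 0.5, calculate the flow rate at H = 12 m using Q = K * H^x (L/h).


Q = K * H^x
  = 0.5 * 12^0.5
  = 0.5 * 3.4641
  = 1.73 L/h


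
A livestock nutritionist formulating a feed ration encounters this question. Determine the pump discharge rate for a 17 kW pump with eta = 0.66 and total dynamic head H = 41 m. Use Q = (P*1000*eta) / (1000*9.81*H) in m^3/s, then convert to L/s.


Q = (P * 1000 * eta) / (rho * g * H)
  = (17 * 1000 * 0.66) / (1000 * 9.81 * 41)
  = 11220 / 402210
  = 0.02790 m^3/s = 27.90 L/s


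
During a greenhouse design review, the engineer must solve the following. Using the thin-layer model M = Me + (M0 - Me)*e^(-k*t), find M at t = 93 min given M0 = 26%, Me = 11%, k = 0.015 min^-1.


M = Me + (M0 - Me) * e^(-k*t)
  = 11 + (26 - 11) * e^(-0.015*93)
  = 11 + 15 * e^(-1.395)
  = 11 + 15 * 0.24783
  = 11 + 3.7175
  = 14.72%


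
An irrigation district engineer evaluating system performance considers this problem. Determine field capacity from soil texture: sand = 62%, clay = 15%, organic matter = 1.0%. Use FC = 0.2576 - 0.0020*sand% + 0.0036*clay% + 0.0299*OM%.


FC = 0.2576 - 0.0020*62 + 0.0036*15 + 0.0299*1.0
   = 0.2576 - 0.1240 + 0.0540 + 0.0299
   = 0.2175


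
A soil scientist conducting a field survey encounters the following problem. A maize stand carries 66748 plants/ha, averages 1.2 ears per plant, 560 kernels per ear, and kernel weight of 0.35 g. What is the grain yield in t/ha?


Y = density * ears * kernels * kw
  = 66748 * 1.2 * 560 * 0.35 g/ha
  = 15699129.60 g/ha
  = 15699.13 kg/ha = 15.70 t/ha


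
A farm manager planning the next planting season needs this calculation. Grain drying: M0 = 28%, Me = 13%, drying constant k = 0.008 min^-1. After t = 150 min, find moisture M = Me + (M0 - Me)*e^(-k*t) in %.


M = Me + (M0 - Me) * e^(-k*t)
  = 13 + (28 - 13) * e^(-0.008*150)
  = 13 + 15 * e^(-1.200)
  = 13 + 15 * 0.30119
  = 13 + 4.5179
  = 17.52%


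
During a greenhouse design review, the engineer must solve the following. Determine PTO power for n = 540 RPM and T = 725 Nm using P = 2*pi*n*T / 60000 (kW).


P = 2*pi*n*T / 60000
  = 2*pi * 540 * 725 / 60000
  = 2459867.05 / 60000
  = 41.00 kW


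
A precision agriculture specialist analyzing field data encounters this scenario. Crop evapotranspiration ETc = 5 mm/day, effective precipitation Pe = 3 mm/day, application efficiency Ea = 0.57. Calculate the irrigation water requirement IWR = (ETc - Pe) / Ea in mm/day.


IWR = (ETc - Pe) / Ea
    = (5 - 3) / 0.57
    = 2 / 0.57
    = 3.51 mm/day
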